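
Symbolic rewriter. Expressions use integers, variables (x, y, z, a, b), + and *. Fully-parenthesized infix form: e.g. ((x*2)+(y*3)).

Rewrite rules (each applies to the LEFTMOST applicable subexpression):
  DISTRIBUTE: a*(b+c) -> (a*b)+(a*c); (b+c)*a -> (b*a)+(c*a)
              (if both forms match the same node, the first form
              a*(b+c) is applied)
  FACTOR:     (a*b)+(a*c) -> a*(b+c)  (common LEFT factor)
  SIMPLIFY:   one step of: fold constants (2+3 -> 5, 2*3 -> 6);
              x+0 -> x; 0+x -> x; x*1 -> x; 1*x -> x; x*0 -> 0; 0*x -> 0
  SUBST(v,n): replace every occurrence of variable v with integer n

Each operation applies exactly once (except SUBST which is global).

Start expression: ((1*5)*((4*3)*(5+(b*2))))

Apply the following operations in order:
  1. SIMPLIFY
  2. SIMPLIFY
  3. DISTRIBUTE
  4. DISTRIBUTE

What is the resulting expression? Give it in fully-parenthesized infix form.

Answer: ((5*(12*5))+(5*(12*(b*2))))

Derivation:
Start: ((1*5)*((4*3)*(5+(b*2))))
Apply SIMPLIFY at L (target: (1*5)): ((1*5)*((4*3)*(5+(b*2)))) -> (5*((4*3)*(5+(b*2))))
Apply SIMPLIFY at RL (target: (4*3)): (5*((4*3)*(5+(b*2)))) -> (5*(12*(5+(b*2))))
Apply DISTRIBUTE at R (target: (12*(5+(b*2)))): (5*(12*(5+(b*2)))) -> (5*((12*5)+(12*(b*2))))
Apply DISTRIBUTE at root (target: (5*((12*5)+(12*(b*2))))): (5*((12*5)+(12*(b*2)))) -> ((5*(12*5))+(5*(12*(b*2))))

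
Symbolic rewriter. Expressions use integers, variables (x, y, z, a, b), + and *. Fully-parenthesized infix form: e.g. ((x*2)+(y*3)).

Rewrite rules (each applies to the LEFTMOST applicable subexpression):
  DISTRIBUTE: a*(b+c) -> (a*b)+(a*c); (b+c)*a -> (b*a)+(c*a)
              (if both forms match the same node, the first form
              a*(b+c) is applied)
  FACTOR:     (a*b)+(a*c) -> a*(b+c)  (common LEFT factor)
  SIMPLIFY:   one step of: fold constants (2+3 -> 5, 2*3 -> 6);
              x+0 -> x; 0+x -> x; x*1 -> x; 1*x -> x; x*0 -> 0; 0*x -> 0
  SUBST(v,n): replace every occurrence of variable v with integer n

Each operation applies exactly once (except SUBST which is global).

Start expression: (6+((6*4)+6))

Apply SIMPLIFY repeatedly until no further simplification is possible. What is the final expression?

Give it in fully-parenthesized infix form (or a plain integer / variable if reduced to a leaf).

Answer: 36

Derivation:
Start: (6+((6*4)+6))
Step 1: at RL: (6*4) -> 24; overall: (6+((6*4)+6)) -> (6+(24+6))
Step 2: at R: (24+6) -> 30; overall: (6+(24+6)) -> (6+30)
Step 3: at root: (6+30) -> 36; overall: (6+30) -> 36
Fixed point: 36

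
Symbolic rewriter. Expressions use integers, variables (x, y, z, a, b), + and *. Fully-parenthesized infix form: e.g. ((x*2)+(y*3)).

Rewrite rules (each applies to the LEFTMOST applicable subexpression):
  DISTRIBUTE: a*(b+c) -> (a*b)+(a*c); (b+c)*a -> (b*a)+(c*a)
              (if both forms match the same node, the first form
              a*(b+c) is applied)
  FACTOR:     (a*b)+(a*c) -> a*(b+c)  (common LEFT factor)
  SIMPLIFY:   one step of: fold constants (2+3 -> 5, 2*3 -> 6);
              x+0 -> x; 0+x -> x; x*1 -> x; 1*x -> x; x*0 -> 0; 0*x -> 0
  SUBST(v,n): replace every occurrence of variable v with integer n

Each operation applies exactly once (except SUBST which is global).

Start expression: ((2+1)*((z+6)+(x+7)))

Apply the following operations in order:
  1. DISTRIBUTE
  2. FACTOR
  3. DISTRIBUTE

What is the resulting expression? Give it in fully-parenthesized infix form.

Start: ((2+1)*((z+6)+(x+7)))
Apply DISTRIBUTE at root (target: ((2+1)*((z+6)+(x+7)))): ((2+1)*((z+6)+(x+7))) -> (((2+1)*(z+6))+((2+1)*(x+7)))
Apply FACTOR at root (target: (((2+1)*(z+6))+((2+1)*(x+7)))): (((2+1)*(z+6))+((2+1)*(x+7))) -> ((2+1)*((z+6)+(x+7)))
Apply DISTRIBUTE at root (target: ((2+1)*((z+6)+(x+7)))): ((2+1)*((z+6)+(x+7))) -> (((2+1)*(z+6))+((2+1)*(x+7)))

Answer: (((2+1)*(z+6))+((2+1)*(x+7)))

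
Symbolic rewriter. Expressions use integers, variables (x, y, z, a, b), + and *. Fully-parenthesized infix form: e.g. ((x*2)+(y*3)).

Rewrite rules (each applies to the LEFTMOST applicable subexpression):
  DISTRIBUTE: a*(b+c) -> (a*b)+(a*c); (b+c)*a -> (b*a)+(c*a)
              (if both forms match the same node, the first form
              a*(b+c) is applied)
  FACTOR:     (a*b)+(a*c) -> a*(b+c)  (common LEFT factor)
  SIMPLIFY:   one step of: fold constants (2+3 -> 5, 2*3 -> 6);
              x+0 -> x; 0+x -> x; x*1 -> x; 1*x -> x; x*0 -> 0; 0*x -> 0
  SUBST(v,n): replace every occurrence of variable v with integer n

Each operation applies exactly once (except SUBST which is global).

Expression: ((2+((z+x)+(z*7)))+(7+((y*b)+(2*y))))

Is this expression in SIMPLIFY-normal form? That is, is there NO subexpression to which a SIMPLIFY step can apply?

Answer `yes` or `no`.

Expression: ((2+((z+x)+(z*7)))+(7+((y*b)+(2*y))))
Scanning for simplifiable subexpressions (pre-order)...
  at root: ((2+((z+x)+(z*7)))+(7+((y*b)+(2*y)))) (not simplifiable)
  at L: (2+((z+x)+(z*7))) (not simplifiable)
  at LR: ((z+x)+(z*7)) (not simplifiable)
  at LRL: (z+x) (not simplifiable)
  at LRR: (z*7) (not simplifiable)
  at R: (7+((y*b)+(2*y))) (not simplifiable)
  at RR: ((y*b)+(2*y)) (not simplifiable)
  at RRL: (y*b) (not simplifiable)
  at RRR: (2*y) (not simplifiable)
Result: no simplifiable subexpression found -> normal form.

Answer: yes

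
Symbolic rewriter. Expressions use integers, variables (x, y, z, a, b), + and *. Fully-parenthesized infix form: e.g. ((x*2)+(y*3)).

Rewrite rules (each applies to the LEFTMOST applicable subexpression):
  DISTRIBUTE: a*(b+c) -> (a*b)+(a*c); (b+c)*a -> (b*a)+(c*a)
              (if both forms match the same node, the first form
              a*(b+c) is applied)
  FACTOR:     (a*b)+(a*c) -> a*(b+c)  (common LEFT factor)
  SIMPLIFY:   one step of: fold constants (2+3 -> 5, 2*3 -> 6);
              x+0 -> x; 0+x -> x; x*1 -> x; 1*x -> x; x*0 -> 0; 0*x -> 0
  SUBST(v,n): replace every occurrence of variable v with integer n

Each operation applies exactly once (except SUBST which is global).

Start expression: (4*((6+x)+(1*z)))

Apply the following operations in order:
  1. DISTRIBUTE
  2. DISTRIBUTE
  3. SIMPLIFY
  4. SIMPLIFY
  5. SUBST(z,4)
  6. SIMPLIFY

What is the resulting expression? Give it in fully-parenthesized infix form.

Answer: ((24+(4*x))+16)

Derivation:
Start: (4*((6+x)+(1*z)))
Apply DISTRIBUTE at root (target: (4*((6+x)+(1*z)))): (4*((6+x)+(1*z))) -> ((4*(6+x))+(4*(1*z)))
Apply DISTRIBUTE at L (target: (4*(6+x))): ((4*(6+x))+(4*(1*z))) -> (((4*6)+(4*x))+(4*(1*z)))
Apply SIMPLIFY at LL (target: (4*6)): (((4*6)+(4*x))+(4*(1*z))) -> ((24+(4*x))+(4*(1*z)))
Apply SIMPLIFY at RR (target: (1*z)): ((24+(4*x))+(4*(1*z))) -> ((24+(4*x))+(4*z))
Apply SUBST(z,4): ((24+(4*x))+(4*z)) -> ((24+(4*x))+(4*4))
Apply SIMPLIFY at R (target: (4*4)): ((24+(4*x))+(4*4)) -> ((24+(4*x))+16)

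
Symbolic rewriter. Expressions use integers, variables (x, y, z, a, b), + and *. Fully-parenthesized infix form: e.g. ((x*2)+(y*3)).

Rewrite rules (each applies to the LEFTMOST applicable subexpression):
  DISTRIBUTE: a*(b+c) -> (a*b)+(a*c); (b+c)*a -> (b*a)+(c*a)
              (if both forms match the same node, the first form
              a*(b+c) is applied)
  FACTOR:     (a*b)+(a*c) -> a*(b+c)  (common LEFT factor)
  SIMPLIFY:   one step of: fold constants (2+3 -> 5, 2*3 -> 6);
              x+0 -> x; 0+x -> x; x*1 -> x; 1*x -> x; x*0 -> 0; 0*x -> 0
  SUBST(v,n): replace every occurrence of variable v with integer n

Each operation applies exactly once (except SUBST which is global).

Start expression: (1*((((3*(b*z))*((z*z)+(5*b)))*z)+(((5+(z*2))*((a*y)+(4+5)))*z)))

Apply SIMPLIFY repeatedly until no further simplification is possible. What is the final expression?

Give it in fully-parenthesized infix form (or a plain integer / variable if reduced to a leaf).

Start: (1*((((3*(b*z))*((z*z)+(5*b)))*z)+(((5+(z*2))*((a*y)+(4+5)))*z)))
Step 1: at root: (1*((((3*(b*z))*((z*z)+(5*b)))*z)+(((5+(z*2))*((a*y)+(4+5)))*z))) -> ((((3*(b*z))*((z*z)+(5*b)))*z)+(((5+(z*2))*((a*y)+(4+5)))*z)); overall: (1*((((3*(b*z))*((z*z)+(5*b)))*z)+(((5+(z*2))*((a*y)+(4+5)))*z))) -> ((((3*(b*z))*((z*z)+(5*b)))*z)+(((5+(z*2))*((a*y)+(4+5)))*z))
Step 2: at RLRR: (4+5) -> 9; overall: ((((3*(b*z))*((z*z)+(5*b)))*z)+(((5+(z*2))*((a*y)+(4+5)))*z)) -> ((((3*(b*z))*((z*z)+(5*b)))*z)+(((5+(z*2))*((a*y)+9))*z))
Fixed point: ((((3*(b*z))*((z*z)+(5*b)))*z)+(((5+(z*2))*((a*y)+9))*z))

Answer: ((((3*(b*z))*((z*z)+(5*b)))*z)+(((5+(z*2))*((a*y)+9))*z))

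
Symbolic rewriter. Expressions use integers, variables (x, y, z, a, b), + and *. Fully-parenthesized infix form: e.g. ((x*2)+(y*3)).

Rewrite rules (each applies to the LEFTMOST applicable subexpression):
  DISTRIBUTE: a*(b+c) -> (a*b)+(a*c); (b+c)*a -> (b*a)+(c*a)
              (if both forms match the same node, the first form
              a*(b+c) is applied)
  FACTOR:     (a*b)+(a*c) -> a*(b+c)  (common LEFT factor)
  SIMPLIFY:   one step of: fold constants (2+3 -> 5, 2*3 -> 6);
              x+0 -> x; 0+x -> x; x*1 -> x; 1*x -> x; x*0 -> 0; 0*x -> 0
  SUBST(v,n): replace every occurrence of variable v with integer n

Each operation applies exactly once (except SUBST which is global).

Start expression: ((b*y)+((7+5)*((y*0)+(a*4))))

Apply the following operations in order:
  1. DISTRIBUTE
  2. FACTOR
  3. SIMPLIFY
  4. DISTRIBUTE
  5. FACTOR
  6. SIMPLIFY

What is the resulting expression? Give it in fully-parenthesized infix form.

Start: ((b*y)+((7+5)*((y*0)+(a*4))))
Apply DISTRIBUTE at R (target: ((7+5)*((y*0)+(a*4)))): ((b*y)+((7+5)*((y*0)+(a*4)))) -> ((b*y)+(((7+5)*(y*0))+((7+5)*(a*4))))
Apply FACTOR at R (target: (((7+5)*(y*0))+((7+5)*(a*4)))): ((b*y)+(((7+5)*(y*0))+((7+5)*(a*4)))) -> ((b*y)+((7+5)*((y*0)+(a*4))))
Apply SIMPLIFY at RL (target: (7+5)): ((b*y)+((7+5)*((y*0)+(a*4)))) -> ((b*y)+(12*((y*0)+(a*4))))
Apply DISTRIBUTE at R (target: (12*((y*0)+(a*4)))): ((b*y)+(12*((y*0)+(a*4)))) -> ((b*y)+((12*(y*0))+(12*(a*4))))
Apply FACTOR at R (target: ((12*(y*0))+(12*(a*4)))): ((b*y)+((12*(y*0))+(12*(a*4)))) -> ((b*y)+(12*((y*0)+(a*4))))
Apply SIMPLIFY at RRL (target: (y*0)): ((b*y)+(12*((y*0)+(a*4)))) -> ((b*y)+(12*(0+(a*4))))

Answer: ((b*y)+(12*(0+(a*4))))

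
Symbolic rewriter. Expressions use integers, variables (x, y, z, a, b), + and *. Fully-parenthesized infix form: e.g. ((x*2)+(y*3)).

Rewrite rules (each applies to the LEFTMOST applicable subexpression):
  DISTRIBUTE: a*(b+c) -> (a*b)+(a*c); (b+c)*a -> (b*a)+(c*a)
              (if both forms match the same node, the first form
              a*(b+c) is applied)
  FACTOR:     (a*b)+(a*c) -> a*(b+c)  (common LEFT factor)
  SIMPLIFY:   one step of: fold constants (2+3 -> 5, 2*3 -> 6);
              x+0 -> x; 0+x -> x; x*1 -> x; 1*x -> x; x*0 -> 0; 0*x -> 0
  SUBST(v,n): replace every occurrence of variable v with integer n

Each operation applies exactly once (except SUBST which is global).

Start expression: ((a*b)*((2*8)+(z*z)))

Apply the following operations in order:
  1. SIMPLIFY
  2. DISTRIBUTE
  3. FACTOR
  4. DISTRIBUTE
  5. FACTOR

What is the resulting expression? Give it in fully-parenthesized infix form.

Start: ((a*b)*((2*8)+(z*z)))
Apply SIMPLIFY at RL (target: (2*8)): ((a*b)*((2*8)+(z*z))) -> ((a*b)*(16+(z*z)))
Apply DISTRIBUTE at root (target: ((a*b)*(16+(z*z)))): ((a*b)*(16+(z*z))) -> (((a*b)*16)+((a*b)*(z*z)))
Apply FACTOR at root (target: (((a*b)*16)+((a*b)*(z*z)))): (((a*b)*16)+((a*b)*(z*z))) -> ((a*b)*(16+(z*z)))
Apply DISTRIBUTE at root (target: ((a*b)*(16+(z*z)))): ((a*b)*(16+(z*z))) -> (((a*b)*16)+((a*b)*(z*z)))
Apply FACTOR at root (target: (((a*b)*16)+((a*b)*(z*z)))): (((a*b)*16)+((a*b)*(z*z))) -> ((a*b)*(16+(z*z)))

Answer: ((a*b)*(16+(z*z)))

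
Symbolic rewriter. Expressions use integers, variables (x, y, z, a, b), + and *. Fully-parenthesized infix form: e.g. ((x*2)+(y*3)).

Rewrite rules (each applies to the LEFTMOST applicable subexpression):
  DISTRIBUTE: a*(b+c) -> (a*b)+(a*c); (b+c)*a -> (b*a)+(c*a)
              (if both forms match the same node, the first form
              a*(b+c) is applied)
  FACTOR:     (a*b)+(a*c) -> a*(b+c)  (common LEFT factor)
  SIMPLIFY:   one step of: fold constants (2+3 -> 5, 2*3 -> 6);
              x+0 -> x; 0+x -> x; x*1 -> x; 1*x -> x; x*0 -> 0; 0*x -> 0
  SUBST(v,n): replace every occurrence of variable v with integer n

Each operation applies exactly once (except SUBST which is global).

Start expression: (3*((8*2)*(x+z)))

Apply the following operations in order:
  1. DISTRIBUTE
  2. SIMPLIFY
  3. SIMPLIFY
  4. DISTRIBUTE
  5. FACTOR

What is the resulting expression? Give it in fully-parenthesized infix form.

Answer: (3*((16*x)+(16*z)))

Derivation:
Start: (3*((8*2)*(x+z)))
Apply DISTRIBUTE at R (target: ((8*2)*(x+z))): (3*((8*2)*(x+z))) -> (3*(((8*2)*x)+((8*2)*z)))
Apply SIMPLIFY at RLL (target: (8*2)): (3*(((8*2)*x)+((8*2)*z))) -> (3*((16*x)+((8*2)*z)))
Apply SIMPLIFY at RRL (target: (8*2)): (3*((16*x)+((8*2)*z))) -> (3*((16*x)+(16*z)))
Apply DISTRIBUTE at root (target: (3*((16*x)+(16*z)))): (3*((16*x)+(16*z))) -> ((3*(16*x))+(3*(16*z)))
Apply FACTOR at root (target: ((3*(16*x))+(3*(16*z)))): ((3*(16*x))+(3*(16*z))) -> (3*((16*x)+(16*z)))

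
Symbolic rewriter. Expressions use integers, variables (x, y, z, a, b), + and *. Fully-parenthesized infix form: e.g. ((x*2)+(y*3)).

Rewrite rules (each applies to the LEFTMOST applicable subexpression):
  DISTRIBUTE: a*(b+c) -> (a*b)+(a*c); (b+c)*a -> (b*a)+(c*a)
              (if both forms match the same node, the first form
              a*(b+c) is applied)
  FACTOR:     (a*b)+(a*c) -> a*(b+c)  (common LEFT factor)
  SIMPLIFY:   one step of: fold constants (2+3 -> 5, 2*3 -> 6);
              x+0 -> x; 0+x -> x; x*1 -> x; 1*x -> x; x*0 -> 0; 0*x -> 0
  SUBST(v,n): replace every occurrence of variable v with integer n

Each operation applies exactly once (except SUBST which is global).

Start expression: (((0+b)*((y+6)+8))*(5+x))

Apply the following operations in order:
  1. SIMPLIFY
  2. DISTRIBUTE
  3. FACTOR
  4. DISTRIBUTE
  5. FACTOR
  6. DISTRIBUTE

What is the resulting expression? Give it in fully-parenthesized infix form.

Answer: (((b*((y+6)+8))*5)+((b*((y+6)+8))*x))

Derivation:
Start: (((0+b)*((y+6)+8))*(5+x))
Apply SIMPLIFY at LL (target: (0+b)): (((0+b)*((y+6)+8))*(5+x)) -> ((b*((y+6)+8))*(5+x))
Apply DISTRIBUTE at root (target: ((b*((y+6)+8))*(5+x))): ((b*((y+6)+8))*(5+x)) -> (((b*((y+6)+8))*5)+((b*((y+6)+8))*x))
Apply FACTOR at root (target: (((b*((y+6)+8))*5)+((b*((y+6)+8))*x))): (((b*((y+6)+8))*5)+((b*((y+6)+8))*x)) -> ((b*((y+6)+8))*(5+x))
Apply DISTRIBUTE at root (target: ((b*((y+6)+8))*(5+x))): ((b*((y+6)+8))*(5+x)) -> (((b*((y+6)+8))*5)+((b*((y+6)+8))*x))
Apply FACTOR at root (target: (((b*((y+6)+8))*5)+((b*((y+6)+8))*x))): (((b*((y+6)+8))*5)+((b*((y+6)+8))*x)) -> ((b*((y+6)+8))*(5+x))
Apply DISTRIBUTE at root (target: ((b*((y+6)+8))*(5+x))): ((b*((y+6)+8))*(5+x)) -> (((b*((y+6)+8))*5)+((b*((y+6)+8))*x))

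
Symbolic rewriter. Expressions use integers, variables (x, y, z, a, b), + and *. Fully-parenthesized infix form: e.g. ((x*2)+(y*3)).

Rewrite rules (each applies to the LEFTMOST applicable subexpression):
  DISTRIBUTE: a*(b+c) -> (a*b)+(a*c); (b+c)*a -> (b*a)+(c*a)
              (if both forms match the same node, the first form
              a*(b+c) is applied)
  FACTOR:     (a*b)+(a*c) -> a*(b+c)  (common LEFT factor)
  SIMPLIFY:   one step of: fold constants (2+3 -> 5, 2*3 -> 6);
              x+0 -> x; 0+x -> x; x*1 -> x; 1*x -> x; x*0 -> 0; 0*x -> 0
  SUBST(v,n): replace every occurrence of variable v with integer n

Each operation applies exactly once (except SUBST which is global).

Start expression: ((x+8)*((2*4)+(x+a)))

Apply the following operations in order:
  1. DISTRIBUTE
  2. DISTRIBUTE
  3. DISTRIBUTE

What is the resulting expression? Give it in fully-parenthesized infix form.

Answer: (((x*(2*4))+(8*(2*4)))+(((x+8)*x)+((x+8)*a)))

Derivation:
Start: ((x+8)*((2*4)+(x+a)))
Apply DISTRIBUTE at root (target: ((x+8)*((2*4)+(x+a)))): ((x+8)*((2*4)+(x+a))) -> (((x+8)*(2*4))+((x+8)*(x+a)))
Apply DISTRIBUTE at L (target: ((x+8)*(2*4))): (((x+8)*(2*4))+((x+8)*(x+a))) -> (((x*(2*4))+(8*(2*4)))+((x+8)*(x+a)))
Apply DISTRIBUTE at R (target: ((x+8)*(x+a))): (((x*(2*4))+(8*(2*4)))+((x+8)*(x+a))) -> (((x*(2*4))+(8*(2*4)))+(((x+8)*x)+((x+8)*a)))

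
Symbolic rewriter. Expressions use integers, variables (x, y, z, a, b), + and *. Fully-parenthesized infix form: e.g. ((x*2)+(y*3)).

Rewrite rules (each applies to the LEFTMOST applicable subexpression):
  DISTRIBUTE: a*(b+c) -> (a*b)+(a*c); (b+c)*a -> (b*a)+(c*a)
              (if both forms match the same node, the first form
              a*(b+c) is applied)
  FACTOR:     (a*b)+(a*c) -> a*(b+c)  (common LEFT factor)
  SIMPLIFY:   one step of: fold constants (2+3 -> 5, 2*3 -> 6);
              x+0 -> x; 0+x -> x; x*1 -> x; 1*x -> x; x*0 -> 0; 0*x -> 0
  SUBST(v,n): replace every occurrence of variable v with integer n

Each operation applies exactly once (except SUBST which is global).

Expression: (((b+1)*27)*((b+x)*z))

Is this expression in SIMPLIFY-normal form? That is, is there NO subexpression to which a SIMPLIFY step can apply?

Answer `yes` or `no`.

Answer: yes

Derivation:
Expression: (((b+1)*27)*((b+x)*z))
Scanning for simplifiable subexpressions (pre-order)...
  at root: (((b+1)*27)*((b+x)*z)) (not simplifiable)
  at L: ((b+1)*27) (not simplifiable)
  at LL: (b+1) (not simplifiable)
  at R: ((b+x)*z) (not simplifiable)
  at RL: (b+x) (not simplifiable)
Result: no simplifiable subexpression found -> normal form.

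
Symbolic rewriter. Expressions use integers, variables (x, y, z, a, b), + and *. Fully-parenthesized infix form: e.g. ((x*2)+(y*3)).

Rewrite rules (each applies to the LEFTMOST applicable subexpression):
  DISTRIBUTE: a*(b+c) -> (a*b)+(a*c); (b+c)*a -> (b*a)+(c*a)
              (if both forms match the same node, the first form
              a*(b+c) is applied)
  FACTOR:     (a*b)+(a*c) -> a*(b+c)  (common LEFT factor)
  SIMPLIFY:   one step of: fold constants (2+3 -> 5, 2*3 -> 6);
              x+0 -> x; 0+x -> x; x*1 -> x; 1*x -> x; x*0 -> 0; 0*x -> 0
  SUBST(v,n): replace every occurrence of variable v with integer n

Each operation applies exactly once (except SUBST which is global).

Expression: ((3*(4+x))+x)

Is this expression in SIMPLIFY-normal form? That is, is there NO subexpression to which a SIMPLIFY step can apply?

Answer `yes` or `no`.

Expression: ((3*(4+x))+x)
Scanning for simplifiable subexpressions (pre-order)...
  at root: ((3*(4+x))+x) (not simplifiable)
  at L: (3*(4+x)) (not simplifiable)
  at LR: (4+x) (not simplifiable)
Result: no simplifiable subexpression found -> normal form.

Answer: yes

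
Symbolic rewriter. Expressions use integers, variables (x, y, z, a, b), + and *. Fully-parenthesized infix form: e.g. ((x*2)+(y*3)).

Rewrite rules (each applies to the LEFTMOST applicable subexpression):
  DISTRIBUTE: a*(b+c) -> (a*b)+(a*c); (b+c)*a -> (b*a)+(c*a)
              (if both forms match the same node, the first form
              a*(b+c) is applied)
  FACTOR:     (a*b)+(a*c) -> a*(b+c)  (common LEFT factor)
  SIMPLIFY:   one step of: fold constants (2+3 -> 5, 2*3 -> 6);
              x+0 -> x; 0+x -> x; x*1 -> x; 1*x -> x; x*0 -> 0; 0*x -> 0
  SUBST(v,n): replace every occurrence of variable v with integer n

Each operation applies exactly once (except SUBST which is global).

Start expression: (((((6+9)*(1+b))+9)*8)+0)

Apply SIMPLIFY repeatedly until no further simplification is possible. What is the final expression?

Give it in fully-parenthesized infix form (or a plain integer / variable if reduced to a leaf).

Start: (((((6+9)*(1+b))+9)*8)+0)
Step 1: at root: (((((6+9)*(1+b))+9)*8)+0) -> ((((6+9)*(1+b))+9)*8); overall: (((((6+9)*(1+b))+9)*8)+0) -> ((((6+9)*(1+b))+9)*8)
Step 2: at LLL: (6+9) -> 15; overall: ((((6+9)*(1+b))+9)*8) -> (((15*(1+b))+9)*8)
Fixed point: (((15*(1+b))+9)*8)

Answer: (((15*(1+b))+9)*8)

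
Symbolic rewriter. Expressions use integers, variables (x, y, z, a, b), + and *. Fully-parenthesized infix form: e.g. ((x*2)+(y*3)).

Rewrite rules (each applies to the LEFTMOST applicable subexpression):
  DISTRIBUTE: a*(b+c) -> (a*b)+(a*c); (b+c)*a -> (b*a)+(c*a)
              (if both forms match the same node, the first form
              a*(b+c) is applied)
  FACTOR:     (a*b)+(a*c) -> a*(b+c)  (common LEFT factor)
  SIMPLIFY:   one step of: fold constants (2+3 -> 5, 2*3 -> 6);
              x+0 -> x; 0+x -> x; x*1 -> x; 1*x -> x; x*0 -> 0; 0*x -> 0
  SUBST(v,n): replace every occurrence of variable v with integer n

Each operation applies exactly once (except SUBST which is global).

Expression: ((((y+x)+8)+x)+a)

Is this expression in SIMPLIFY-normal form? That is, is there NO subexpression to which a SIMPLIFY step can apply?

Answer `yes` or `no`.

Expression: ((((y+x)+8)+x)+a)
Scanning for simplifiable subexpressions (pre-order)...
  at root: ((((y+x)+8)+x)+a) (not simplifiable)
  at L: (((y+x)+8)+x) (not simplifiable)
  at LL: ((y+x)+8) (not simplifiable)
  at LLL: (y+x) (not simplifiable)
Result: no simplifiable subexpression found -> normal form.

Answer: yes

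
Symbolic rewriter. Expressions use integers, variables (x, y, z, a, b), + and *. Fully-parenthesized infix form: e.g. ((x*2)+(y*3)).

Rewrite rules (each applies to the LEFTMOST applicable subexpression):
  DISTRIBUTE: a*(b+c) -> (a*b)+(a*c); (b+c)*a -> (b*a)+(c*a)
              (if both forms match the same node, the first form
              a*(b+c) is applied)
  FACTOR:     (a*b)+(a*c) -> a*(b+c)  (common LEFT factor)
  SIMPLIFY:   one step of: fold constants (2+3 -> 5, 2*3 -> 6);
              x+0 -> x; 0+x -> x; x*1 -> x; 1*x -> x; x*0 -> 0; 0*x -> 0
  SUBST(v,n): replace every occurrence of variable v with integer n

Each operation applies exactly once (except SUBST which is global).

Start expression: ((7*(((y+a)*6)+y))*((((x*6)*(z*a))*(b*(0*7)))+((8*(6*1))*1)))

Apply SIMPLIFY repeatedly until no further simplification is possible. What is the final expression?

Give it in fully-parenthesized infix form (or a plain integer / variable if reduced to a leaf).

Start: ((7*(((y+a)*6)+y))*((((x*6)*(z*a))*(b*(0*7)))+((8*(6*1))*1)))
Step 1: at RLRR: (0*7) -> 0; overall: ((7*(((y+a)*6)+y))*((((x*6)*(z*a))*(b*(0*7)))+((8*(6*1))*1))) -> ((7*(((y+a)*6)+y))*((((x*6)*(z*a))*(b*0))+((8*(6*1))*1)))
Step 2: at RLR: (b*0) -> 0; overall: ((7*(((y+a)*6)+y))*((((x*6)*(z*a))*(b*0))+((8*(6*1))*1))) -> ((7*(((y+a)*6)+y))*((((x*6)*(z*a))*0)+((8*(6*1))*1)))
Step 3: at RL: (((x*6)*(z*a))*0) -> 0; overall: ((7*(((y+a)*6)+y))*((((x*6)*(z*a))*0)+((8*(6*1))*1))) -> ((7*(((y+a)*6)+y))*(0+((8*(6*1))*1)))
Step 4: at R: (0+((8*(6*1))*1)) -> ((8*(6*1))*1); overall: ((7*(((y+a)*6)+y))*(0+((8*(6*1))*1))) -> ((7*(((y+a)*6)+y))*((8*(6*1))*1))
Step 5: at R: ((8*(6*1))*1) -> (8*(6*1)); overall: ((7*(((y+a)*6)+y))*((8*(6*1))*1)) -> ((7*(((y+a)*6)+y))*(8*(6*1)))
Step 6: at RR: (6*1) -> 6; overall: ((7*(((y+a)*6)+y))*(8*(6*1))) -> ((7*(((y+a)*6)+y))*(8*6))
Step 7: at R: (8*6) -> 48; overall: ((7*(((y+a)*6)+y))*(8*6)) -> ((7*(((y+a)*6)+y))*48)
Fixed point: ((7*(((y+a)*6)+y))*48)

Answer: ((7*(((y+a)*6)+y))*48)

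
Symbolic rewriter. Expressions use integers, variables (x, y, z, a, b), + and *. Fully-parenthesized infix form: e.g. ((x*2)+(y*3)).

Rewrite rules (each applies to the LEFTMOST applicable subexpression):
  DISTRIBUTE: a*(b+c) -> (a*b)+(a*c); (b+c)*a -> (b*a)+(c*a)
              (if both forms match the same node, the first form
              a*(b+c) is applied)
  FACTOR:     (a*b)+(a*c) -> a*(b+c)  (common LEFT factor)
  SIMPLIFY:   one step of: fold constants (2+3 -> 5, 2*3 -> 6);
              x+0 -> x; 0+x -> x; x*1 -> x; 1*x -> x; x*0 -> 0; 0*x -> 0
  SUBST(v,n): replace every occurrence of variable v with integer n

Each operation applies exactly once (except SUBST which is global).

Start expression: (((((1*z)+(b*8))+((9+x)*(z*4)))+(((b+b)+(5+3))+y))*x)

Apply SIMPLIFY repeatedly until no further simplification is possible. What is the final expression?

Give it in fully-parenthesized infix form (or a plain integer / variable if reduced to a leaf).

Start: (((((1*z)+(b*8))+((9+x)*(z*4)))+(((b+b)+(5+3))+y))*x)
Step 1: at LLLL: (1*z) -> z; overall: (((((1*z)+(b*8))+((9+x)*(z*4)))+(((b+b)+(5+3))+y))*x) -> ((((z+(b*8))+((9+x)*(z*4)))+(((b+b)+(5+3))+y))*x)
Step 2: at LRLR: (5+3) -> 8; overall: ((((z+(b*8))+((9+x)*(z*4)))+(((b+b)+(5+3))+y))*x) -> ((((z+(b*8))+((9+x)*(z*4)))+(((b+b)+8)+y))*x)
Fixed point: ((((z+(b*8))+((9+x)*(z*4)))+(((b+b)+8)+y))*x)

Answer: ((((z+(b*8))+((9+x)*(z*4)))+(((b+b)+8)+y))*x)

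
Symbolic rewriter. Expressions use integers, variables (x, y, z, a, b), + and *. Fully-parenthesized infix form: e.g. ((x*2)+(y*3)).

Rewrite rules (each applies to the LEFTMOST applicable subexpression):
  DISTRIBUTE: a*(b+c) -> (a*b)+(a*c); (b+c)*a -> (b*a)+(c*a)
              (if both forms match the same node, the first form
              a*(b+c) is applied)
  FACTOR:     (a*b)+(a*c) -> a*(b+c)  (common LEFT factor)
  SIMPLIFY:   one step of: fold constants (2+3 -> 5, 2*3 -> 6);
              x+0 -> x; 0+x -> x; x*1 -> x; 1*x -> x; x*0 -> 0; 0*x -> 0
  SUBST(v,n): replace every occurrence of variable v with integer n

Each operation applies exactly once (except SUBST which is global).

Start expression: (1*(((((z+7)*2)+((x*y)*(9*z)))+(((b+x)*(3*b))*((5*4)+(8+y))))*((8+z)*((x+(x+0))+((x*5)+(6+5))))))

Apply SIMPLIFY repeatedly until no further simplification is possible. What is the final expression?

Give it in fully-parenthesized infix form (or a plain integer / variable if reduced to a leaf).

Start: (1*(((((z+7)*2)+((x*y)*(9*z)))+(((b+x)*(3*b))*((5*4)+(8+y))))*((8+z)*((x+(x+0))+((x*5)+(6+5))))))
Step 1: at root: (1*(((((z+7)*2)+((x*y)*(9*z)))+(((b+x)*(3*b))*((5*4)+(8+y))))*((8+z)*((x+(x+0))+((x*5)+(6+5)))))) -> (((((z+7)*2)+((x*y)*(9*z)))+(((b+x)*(3*b))*((5*4)+(8+y))))*((8+z)*((x+(x+0))+((x*5)+(6+5))))); overall: (1*(((((z+7)*2)+((x*y)*(9*z)))+(((b+x)*(3*b))*((5*4)+(8+y))))*((8+z)*((x+(x+0))+((x*5)+(6+5)))))) -> (((((z+7)*2)+((x*y)*(9*z)))+(((b+x)*(3*b))*((5*4)+(8+y))))*((8+z)*((x+(x+0))+((x*5)+(6+5)))))
Step 2: at LRRL: (5*4) -> 20; overall: (((((z+7)*2)+((x*y)*(9*z)))+(((b+x)*(3*b))*((5*4)+(8+y))))*((8+z)*((x+(x+0))+((x*5)+(6+5))))) -> (((((z+7)*2)+((x*y)*(9*z)))+(((b+x)*(3*b))*(20+(8+y))))*((8+z)*((x+(x+0))+((x*5)+(6+5)))))
Step 3: at RRLR: (x+0) -> x; overall: (((((z+7)*2)+((x*y)*(9*z)))+(((b+x)*(3*b))*(20+(8+y))))*((8+z)*((x+(x+0))+((x*5)+(6+5))))) -> (((((z+7)*2)+((x*y)*(9*z)))+(((b+x)*(3*b))*(20+(8+y))))*((8+z)*((x+x)+((x*5)+(6+5)))))
Step 4: at RRRR: (6+5) -> 11; overall: (((((z+7)*2)+((x*y)*(9*z)))+(((b+x)*(3*b))*(20+(8+y))))*((8+z)*((x+x)+((x*5)+(6+5))))) -> (((((z+7)*2)+((x*y)*(9*z)))+(((b+x)*(3*b))*(20+(8+y))))*((8+z)*((x+x)+((x*5)+11))))
Fixed point: (((((z+7)*2)+((x*y)*(9*z)))+(((b+x)*(3*b))*(20+(8+y))))*((8+z)*((x+x)+((x*5)+11))))

Answer: (((((z+7)*2)+((x*y)*(9*z)))+(((b+x)*(3*b))*(20+(8+y))))*((8+z)*((x+x)+((x*5)+11))))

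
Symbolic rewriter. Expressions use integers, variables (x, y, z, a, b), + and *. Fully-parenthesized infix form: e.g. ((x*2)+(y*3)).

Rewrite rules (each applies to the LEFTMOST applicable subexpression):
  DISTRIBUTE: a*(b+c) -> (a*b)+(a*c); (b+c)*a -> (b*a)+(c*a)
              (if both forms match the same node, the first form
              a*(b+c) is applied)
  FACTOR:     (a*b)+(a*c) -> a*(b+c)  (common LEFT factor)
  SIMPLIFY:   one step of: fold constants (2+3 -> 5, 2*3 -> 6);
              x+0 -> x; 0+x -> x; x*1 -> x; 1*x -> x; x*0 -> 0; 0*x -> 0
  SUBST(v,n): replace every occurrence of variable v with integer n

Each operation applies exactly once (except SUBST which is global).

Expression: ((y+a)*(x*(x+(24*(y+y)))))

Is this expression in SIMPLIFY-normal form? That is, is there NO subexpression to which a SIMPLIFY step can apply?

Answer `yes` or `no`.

Expression: ((y+a)*(x*(x+(24*(y+y)))))
Scanning for simplifiable subexpressions (pre-order)...
  at root: ((y+a)*(x*(x+(24*(y+y))))) (not simplifiable)
  at L: (y+a) (not simplifiable)
  at R: (x*(x+(24*(y+y)))) (not simplifiable)
  at RR: (x+(24*(y+y))) (not simplifiable)
  at RRR: (24*(y+y)) (not simplifiable)
  at RRRR: (y+y) (not simplifiable)
Result: no simplifiable subexpression found -> normal form.

Answer: yes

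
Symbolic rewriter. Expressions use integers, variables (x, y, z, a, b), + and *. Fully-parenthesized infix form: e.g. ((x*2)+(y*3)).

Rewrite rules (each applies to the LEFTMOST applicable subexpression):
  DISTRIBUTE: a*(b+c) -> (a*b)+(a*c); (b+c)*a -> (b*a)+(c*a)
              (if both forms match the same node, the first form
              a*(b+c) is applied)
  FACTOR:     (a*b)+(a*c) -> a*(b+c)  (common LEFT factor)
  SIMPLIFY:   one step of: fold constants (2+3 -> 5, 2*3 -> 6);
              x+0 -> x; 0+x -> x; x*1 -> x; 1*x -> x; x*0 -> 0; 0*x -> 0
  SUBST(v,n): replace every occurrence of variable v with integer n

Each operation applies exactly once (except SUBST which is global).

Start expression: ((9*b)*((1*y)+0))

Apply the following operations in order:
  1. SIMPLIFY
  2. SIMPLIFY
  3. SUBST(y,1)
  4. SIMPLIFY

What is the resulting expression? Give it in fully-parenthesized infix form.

Start: ((9*b)*((1*y)+0))
Apply SIMPLIFY at R (target: ((1*y)+0)): ((9*b)*((1*y)+0)) -> ((9*b)*(1*y))
Apply SIMPLIFY at R (target: (1*y)): ((9*b)*(1*y)) -> ((9*b)*y)
Apply SUBST(y,1): ((9*b)*y) -> ((9*b)*1)
Apply SIMPLIFY at root (target: ((9*b)*1)): ((9*b)*1) -> (9*b)

Answer: (9*b)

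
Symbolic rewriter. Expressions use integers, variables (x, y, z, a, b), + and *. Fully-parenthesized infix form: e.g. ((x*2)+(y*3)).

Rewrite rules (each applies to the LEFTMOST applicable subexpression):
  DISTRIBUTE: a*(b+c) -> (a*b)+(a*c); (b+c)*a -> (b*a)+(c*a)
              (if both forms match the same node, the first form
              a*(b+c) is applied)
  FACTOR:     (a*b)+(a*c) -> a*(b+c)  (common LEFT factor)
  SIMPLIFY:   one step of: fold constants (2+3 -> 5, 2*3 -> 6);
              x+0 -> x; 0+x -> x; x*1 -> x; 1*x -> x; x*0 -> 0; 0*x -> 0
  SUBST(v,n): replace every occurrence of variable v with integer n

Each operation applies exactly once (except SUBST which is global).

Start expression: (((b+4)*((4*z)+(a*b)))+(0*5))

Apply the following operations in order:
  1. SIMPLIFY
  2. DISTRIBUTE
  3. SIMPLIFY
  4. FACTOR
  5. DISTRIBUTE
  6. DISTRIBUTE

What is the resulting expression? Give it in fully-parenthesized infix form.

Start: (((b+4)*((4*z)+(a*b)))+(0*5))
Apply SIMPLIFY at R (target: (0*5)): (((b+4)*((4*z)+(a*b)))+(0*5)) -> (((b+4)*((4*z)+(a*b)))+0)
Apply DISTRIBUTE at L (target: ((b+4)*((4*z)+(a*b)))): (((b+4)*((4*z)+(a*b)))+0) -> ((((b+4)*(4*z))+((b+4)*(a*b)))+0)
Apply SIMPLIFY at root (target: ((((b+4)*(4*z))+((b+4)*(a*b)))+0)): ((((b+4)*(4*z))+((b+4)*(a*b)))+0) -> (((b+4)*(4*z))+((b+4)*(a*b)))
Apply FACTOR at root (target: (((b+4)*(4*z))+((b+4)*(a*b)))): (((b+4)*(4*z))+((b+4)*(a*b))) -> ((b+4)*((4*z)+(a*b)))
Apply DISTRIBUTE at root (target: ((b+4)*((4*z)+(a*b)))): ((b+4)*((4*z)+(a*b))) -> (((b+4)*(4*z))+((b+4)*(a*b)))
Apply DISTRIBUTE at L (target: ((b+4)*(4*z))): (((b+4)*(4*z))+((b+4)*(a*b))) -> (((b*(4*z))+(4*(4*z)))+((b+4)*(a*b)))

Answer: (((b*(4*z))+(4*(4*z)))+((b+4)*(a*b)))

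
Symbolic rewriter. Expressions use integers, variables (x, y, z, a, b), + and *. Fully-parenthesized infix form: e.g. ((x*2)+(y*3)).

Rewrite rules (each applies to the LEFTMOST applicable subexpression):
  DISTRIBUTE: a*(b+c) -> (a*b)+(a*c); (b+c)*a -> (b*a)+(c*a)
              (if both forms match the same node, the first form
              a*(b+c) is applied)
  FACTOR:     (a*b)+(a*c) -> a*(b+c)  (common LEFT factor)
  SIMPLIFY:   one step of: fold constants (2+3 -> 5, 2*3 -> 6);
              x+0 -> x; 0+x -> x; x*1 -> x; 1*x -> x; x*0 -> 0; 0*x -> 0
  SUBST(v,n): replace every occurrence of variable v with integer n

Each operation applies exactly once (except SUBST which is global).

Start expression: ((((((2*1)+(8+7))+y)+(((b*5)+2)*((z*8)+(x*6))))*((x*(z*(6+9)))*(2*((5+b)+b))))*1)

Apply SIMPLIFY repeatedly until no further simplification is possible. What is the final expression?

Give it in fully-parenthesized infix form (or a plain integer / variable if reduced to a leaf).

Answer: (((17+y)+(((b*5)+2)*((z*8)+(x*6))))*((x*(z*15))*(2*((5+b)+b))))

Derivation:
Start: ((((((2*1)+(8+7))+y)+(((b*5)+2)*((z*8)+(x*6))))*((x*(z*(6+9)))*(2*((5+b)+b))))*1)
Step 1: at root: ((((((2*1)+(8+7))+y)+(((b*5)+2)*((z*8)+(x*6))))*((x*(z*(6+9)))*(2*((5+b)+b))))*1) -> (((((2*1)+(8+7))+y)+(((b*5)+2)*((z*8)+(x*6))))*((x*(z*(6+9)))*(2*((5+b)+b)))); overall: ((((((2*1)+(8+7))+y)+(((b*5)+2)*((z*8)+(x*6))))*((x*(z*(6+9)))*(2*((5+b)+b))))*1) -> (((((2*1)+(8+7))+y)+(((b*5)+2)*((z*8)+(x*6))))*((x*(z*(6+9)))*(2*((5+b)+b))))
Step 2: at LLLL: (2*1) -> 2; overall: (((((2*1)+(8+7))+y)+(((b*5)+2)*((z*8)+(x*6))))*((x*(z*(6+9)))*(2*((5+b)+b)))) -> ((((2+(8+7))+y)+(((b*5)+2)*((z*8)+(x*6))))*((x*(z*(6+9)))*(2*((5+b)+b))))
Step 3: at LLLR: (8+7) -> 15; overall: ((((2+(8+7))+y)+(((b*5)+2)*((z*8)+(x*6))))*((x*(z*(6+9)))*(2*((5+b)+b)))) -> ((((2+15)+y)+(((b*5)+2)*((z*8)+(x*6))))*((x*(z*(6+9)))*(2*((5+b)+b))))
Step 4: at LLL: (2+15) -> 17; overall: ((((2+15)+y)+(((b*5)+2)*((z*8)+(x*6))))*((x*(z*(6+9)))*(2*((5+b)+b)))) -> (((17+y)+(((b*5)+2)*((z*8)+(x*6))))*((x*(z*(6+9)))*(2*((5+b)+b))))
Step 5: at RLRR: (6+9) -> 15; overall: (((17+y)+(((b*5)+2)*((z*8)+(x*6))))*((x*(z*(6+9)))*(2*((5+b)+b)))) -> (((17+y)+(((b*5)+2)*((z*8)+(x*6))))*((x*(z*15))*(2*((5+b)+b))))
Fixed point: (((17+y)+(((b*5)+2)*((z*8)+(x*6))))*((x*(z*15))*(2*((5+b)+b))))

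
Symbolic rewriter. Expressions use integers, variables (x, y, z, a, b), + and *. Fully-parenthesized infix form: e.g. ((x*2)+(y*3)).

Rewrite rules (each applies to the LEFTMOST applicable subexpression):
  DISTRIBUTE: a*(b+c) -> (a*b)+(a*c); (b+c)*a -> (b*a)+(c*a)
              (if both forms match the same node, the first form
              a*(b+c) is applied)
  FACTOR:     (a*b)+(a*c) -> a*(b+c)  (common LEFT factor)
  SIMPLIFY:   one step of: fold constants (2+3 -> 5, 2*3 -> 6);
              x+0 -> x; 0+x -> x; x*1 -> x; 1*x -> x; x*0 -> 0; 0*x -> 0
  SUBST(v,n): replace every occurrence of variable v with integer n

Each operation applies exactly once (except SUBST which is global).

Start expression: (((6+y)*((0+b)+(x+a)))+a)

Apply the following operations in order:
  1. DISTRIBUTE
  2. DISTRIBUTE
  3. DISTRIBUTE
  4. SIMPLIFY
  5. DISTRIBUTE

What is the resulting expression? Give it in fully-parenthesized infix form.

Answer: ((((0+(y*0))+((6*b)+(y*b)))+((6+y)*(x+a)))+a)

Derivation:
Start: (((6+y)*((0+b)+(x+a)))+a)
Apply DISTRIBUTE at L (target: ((6+y)*((0+b)+(x+a)))): (((6+y)*((0+b)+(x+a)))+a) -> ((((6+y)*(0+b))+((6+y)*(x+a)))+a)
Apply DISTRIBUTE at LL (target: ((6+y)*(0+b))): ((((6+y)*(0+b))+((6+y)*(x+a)))+a) -> (((((6+y)*0)+((6+y)*b))+((6+y)*(x+a)))+a)
Apply DISTRIBUTE at LLL (target: ((6+y)*0)): (((((6+y)*0)+((6+y)*b))+((6+y)*(x+a)))+a) -> (((((6*0)+(y*0))+((6+y)*b))+((6+y)*(x+a)))+a)
Apply SIMPLIFY at LLLL (target: (6*0)): (((((6*0)+(y*0))+((6+y)*b))+((6+y)*(x+a)))+a) -> ((((0+(y*0))+((6+y)*b))+((6+y)*(x+a)))+a)
Apply DISTRIBUTE at LLR (target: ((6+y)*b)): ((((0+(y*0))+((6+y)*b))+((6+y)*(x+a)))+a) -> ((((0+(y*0))+((6*b)+(y*b)))+((6+y)*(x+a)))+a)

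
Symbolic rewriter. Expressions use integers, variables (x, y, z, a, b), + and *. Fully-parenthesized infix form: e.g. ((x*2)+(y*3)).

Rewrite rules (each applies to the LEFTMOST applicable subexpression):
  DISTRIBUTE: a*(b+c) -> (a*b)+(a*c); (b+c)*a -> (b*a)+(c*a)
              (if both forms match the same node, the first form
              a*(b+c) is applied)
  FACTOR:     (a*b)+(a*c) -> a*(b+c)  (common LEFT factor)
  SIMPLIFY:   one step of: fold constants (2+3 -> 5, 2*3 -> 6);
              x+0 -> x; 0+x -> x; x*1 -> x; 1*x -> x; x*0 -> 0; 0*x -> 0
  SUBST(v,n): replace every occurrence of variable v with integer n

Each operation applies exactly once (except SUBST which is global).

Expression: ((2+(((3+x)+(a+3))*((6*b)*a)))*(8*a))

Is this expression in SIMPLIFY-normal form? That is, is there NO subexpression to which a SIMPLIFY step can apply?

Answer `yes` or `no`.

Expression: ((2+(((3+x)+(a+3))*((6*b)*a)))*(8*a))
Scanning for simplifiable subexpressions (pre-order)...
  at root: ((2+(((3+x)+(a+3))*((6*b)*a)))*(8*a)) (not simplifiable)
  at L: (2+(((3+x)+(a+3))*((6*b)*a))) (not simplifiable)
  at LR: (((3+x)+(a+3))*((6*b)*a)) (not simplifiable)
  at LRL: ((3+x)+(a+3)) (not simplifiable)
  at LRLL: (3+x) (not simplifiable)
  at LRLR: (a+3) (not simplifiable)
  at LRR: ((6*b)*a) (not simplifiable)
  at LRRL: (6*b) (not simplifiable)
  at R: (8*a) (not simplifiable)
Result: no simplifiable subexpression found -> normal form.

Answer: yes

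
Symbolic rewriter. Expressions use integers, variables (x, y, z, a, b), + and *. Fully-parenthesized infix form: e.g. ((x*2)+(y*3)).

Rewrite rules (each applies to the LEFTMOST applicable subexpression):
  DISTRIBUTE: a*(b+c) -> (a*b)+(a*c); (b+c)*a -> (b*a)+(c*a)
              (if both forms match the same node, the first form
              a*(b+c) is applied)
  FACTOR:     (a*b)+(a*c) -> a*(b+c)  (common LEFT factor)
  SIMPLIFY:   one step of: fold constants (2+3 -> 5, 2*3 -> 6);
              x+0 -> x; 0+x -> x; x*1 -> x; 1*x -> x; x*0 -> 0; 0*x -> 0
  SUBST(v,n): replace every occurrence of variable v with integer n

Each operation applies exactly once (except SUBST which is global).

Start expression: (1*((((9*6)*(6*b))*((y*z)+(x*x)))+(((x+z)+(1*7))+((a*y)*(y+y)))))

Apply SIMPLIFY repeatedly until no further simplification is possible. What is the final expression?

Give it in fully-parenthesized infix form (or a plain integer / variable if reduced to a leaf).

Answer: (((54*(6*b))*((y*z)+(x*x)))+(((x+z)+7)+((a*y)*(y+y))))

Derivation:
Start: (1*((((9*6)*(6*b))*((y*z)+(x*x)))+(((x+z)+(1*7))+((a*y)*(y+y)))))
Step 1: at root: (1*((((9*6)*(6*b))*((y*z)+(x*x)))+(((x+z)+(1*7))+((a*y)*(y+y))))) -> ((((9*6)*(6*b))*((y*z)+(x*x)))+(((x+z)+(1*7))+((a*y)*(y+y)))); overall: (1*((((9*6)*(6*b))*((y*z)+(x*x)))+(((x+z)+(1*7))+((a*y)*(y+y))))) -> ((((9*6)*(6*b))*((y*z)+(x*x)))+(((x+z)+(1*7))+((a*y)*(y+y))))
Step 2: at LLL: (9*6) -> 54; overall: ((((9*6)*(6*b))*((y*z)+(x*x)))+(((x+z)+(1*7))+((a*y)*(y+y)))) -> (((54*(6*b))*((y*z)+(x*x)))+(((x+z)+(1*7))+((a*y)*(y+y))))
Step 3: at RLR: (1*7) -> 7; overall: (((54*(6*b))*((y*z)+(x*x)))+(((x+z)+(1*7))+((a*y)*(y+y)))) -> (((54*(6*b))*((y*z)+(x*x)))+(((x+z)+7)+((a*y)*(y+y))))
Fixed point: (((54*(6*b))*((y*z)+(x*x)))+(((x+z)+7)+((a*y)*(y+y))))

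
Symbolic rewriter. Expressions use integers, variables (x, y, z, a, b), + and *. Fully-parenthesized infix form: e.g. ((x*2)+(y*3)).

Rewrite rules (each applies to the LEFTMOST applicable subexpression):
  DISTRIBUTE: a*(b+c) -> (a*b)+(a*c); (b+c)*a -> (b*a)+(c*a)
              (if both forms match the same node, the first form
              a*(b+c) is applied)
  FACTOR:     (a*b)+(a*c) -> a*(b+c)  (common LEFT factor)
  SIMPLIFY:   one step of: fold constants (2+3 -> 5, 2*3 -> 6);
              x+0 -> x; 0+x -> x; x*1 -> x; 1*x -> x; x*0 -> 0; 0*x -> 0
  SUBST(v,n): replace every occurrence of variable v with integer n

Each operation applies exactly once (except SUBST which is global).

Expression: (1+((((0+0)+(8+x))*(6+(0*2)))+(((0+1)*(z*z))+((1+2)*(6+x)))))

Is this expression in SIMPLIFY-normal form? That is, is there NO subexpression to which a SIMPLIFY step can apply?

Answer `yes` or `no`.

Answer: no

Derivation:
Expression: (1+((((0+0)+(8+x))*(6+(0*2)))+(((0+1)*(z*z))+((1+2)*(6+x)))))
Scanning for simplifiable subexpressions (pre-order)...
  at root: (1+((((0+0)+(8+x))*(6+(0*2)))+(((0+1)*(z*z))+((1+2)*(6+x))))) (not simplifiable)
  at R: ((((0+0)+(8+x))*(6+(0*2)))+(((0+1)*(z*z))+((1+2)*(6+x)))) (not simplifiable)
  at RL: (((0+0)+(8+x))*(6+(0*2))) (not simplifiable)
  at RLL: ((0+0)+(8+x)) (not simplifiable)
  at RLLL: (0+0) (SIMPLIFIABLE)
  at RLLR: (8+x) (not simplifiable)
  at RLR: (6+(0*2)) (not simplifiable)
  at RLRR: (0*2) (SIMPLIFIABLE)
  at RR: (((0+1)*(z*z))+((1+2)*(6+x))) (not simplifiable)
  at RRL: ((0+1)*(z*z)) (not simplifiable)
  at RRLL: (0+1) (SIMPLIFIABLE)
  at RRLR: (z*z) (not simplifiable)
  at RRR: ((1+2)*(6+x)) (not simplifiable)
  at RRRL: (1+2) (SIMPLIFIABLE)
  at RRRR: (6+x) (not simplifiable)
Found simplifiable subexpr at path RLLL: (0+0)
One SIMPLIFY step would give: (1+(((0+(8+x))*(6+(0*2)))+(((0+1)*(z*z))+((1+2)*(6+x)))))
-> NOT in normal form.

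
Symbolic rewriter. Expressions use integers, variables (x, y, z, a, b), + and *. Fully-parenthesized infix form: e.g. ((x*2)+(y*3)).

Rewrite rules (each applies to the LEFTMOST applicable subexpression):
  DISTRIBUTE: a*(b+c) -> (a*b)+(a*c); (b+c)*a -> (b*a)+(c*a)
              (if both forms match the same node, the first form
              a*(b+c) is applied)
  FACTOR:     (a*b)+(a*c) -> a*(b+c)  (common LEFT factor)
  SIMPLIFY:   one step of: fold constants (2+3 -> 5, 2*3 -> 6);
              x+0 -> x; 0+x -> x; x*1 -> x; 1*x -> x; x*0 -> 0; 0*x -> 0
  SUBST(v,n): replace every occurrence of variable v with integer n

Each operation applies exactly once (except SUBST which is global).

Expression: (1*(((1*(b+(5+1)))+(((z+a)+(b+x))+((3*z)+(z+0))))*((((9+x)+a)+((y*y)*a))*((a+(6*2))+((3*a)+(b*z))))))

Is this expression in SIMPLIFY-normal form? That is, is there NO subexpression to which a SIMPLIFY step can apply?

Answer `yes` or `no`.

Answer: no

Derivation:
Expression: (1*(((1*(b+(5+1)))+(((z+a)+(b+x))+((3*z)+(z+0))))*((((9+x)+a)+((y*y)*a))*((a+(6*2))+((3*a)+(b*z))))))
Scanning for simplifiable subexpressions (pre-order)...
  at root: (1*(((1*(b+(5+1)))+(((z+a)+(b+x))+((3*z)+(z+0))))*((((9+x)+a)+((y*y)*a))*((a+(6*2))+((3*a)+(b*z)))))) (SIMPLIFIABLE)
  at R: (((1*(b+(5+1)))+(((z+a)+(b+x))+((3*z)+(z+0))))*((((9+x)+a)+((y*y)*a))*((a+(6*2))+((3*a)+(b*z))))) (not simplifiable)
  at RL: ((1*(b+(5+1)))+(((z+a)+(b+x))+((3*z)+(z+0)))) (not simplifiable)
  at RLL: (1*(b+(5+1))) (SIMPLIFIABLE)
  at RLLR: (b+(5+1)) (not simplifiable)
  at RLLRR: (5+1) (SIMPLIFIABLE)
  at RLR: (((z+a)+(b+x))+((3*z)+(z+0))) (not simplifiable)
  at RLRL: ((z+a)+(b+x)) (not simplifiable)
  at RLRLL: (z+a) (not simplifiable)
  at RLRLR: (b+x) (not simplifiable)
  at RLRR: ((3*z)+(z+0)) (not simplifiable)
  at RLRRL: (3*z) (not simplifiable)
  at RLRRR: (z+0) (SIMPLIFIABLE)
  at RR: ((((9+x)+a)+((y*y)*a))*((a+(6*2))+((3*a)+(b*z)))) (not simplifiable)
  at RRL: (((9+x)+a)+((y*y)*a)) (not simplifiable)
  at RRLL: ((9+x)+a) (not simplifiable)
  at RRLLL: (9+x) (not simplifiable)
  at RRLR: ((y*y)*a) (not simplifiable)
  at RRLRL: (y*y) (not simplifiable)
  at RRR: ((a+(6*2))+((3*a)+(b*z))) (not simplifiable)
  at RRRL: (a+(6*2)) (not simplifiable)
  at RRRLR: (6*2) (SIMPLIFIABLE)
  at RRRR: ((3*a)+(b*z)) (not simplifiable)
  at RRRRL: (3*a) (not simplifiable)
  at RRRRR: (b*z) (not simplifiable)
Found simplifiable subexpr at path root: (1*(((1*(b+(5+1)))+(((z+a)+(b+x))+((3*z)+(z+0))))*((((9+x)+a)+((y*y)*a))*((a+(6*2))+((3*a)+(b*z))))))
One SIMPLIFY step would give: (((1*(b+(5+1)))+(((z+a)+(b+x))+((3*z)+(z+0))))*((((9+x)+a)+((y*y)*a))*((a+(6*2))+((3*a)+(b*z)))))
-> NOT in normal form.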